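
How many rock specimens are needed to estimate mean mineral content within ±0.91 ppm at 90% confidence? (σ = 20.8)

n = (z*σ/E)² = (1.645×20.8/0.91)² = 1413.8 → n = 1414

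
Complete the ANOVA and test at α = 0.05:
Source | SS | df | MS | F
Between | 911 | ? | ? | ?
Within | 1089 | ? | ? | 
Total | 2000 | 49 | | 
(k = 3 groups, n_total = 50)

df_between = 2, df_within = 47. MS_between = 455.5, MS_within = 23.17. F = 19.659, F_crit ≈ 3.195. Reject H₀.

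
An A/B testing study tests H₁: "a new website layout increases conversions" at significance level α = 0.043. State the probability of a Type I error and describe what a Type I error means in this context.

P(Type I error) = α = 0.043. A Type I error is rejecting H₀ when H₀ is actually true (false positive) — here, concluding that a new website layout increases conversions when in fact this is not the case. Consequence: rolling out a layout that doesn't actually help — wasted engineering effort.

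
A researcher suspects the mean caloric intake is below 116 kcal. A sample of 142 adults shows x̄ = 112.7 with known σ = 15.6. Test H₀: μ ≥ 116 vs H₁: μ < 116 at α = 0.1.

z = -2.521. Critical value: -1.28. Reject H₀.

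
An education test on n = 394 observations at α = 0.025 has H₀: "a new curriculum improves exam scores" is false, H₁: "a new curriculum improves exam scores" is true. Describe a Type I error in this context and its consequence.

Type I error: rejecting H₀ when it is true — concluding that a new curriculum improves exam scores when in fact it is not. Consequence: adopting a curriculum that gives no real benefit — disruption for nothing.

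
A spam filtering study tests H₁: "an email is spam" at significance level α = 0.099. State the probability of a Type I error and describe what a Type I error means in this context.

P(Type I error) = α = 0.099. A Type I error is rejecting H₀ when H₀ is actually true (false positive) — here, concluding that an email is spam when in fact this is not the case. Consequence: a legitimate email is sent to the spam folder and the user misses it.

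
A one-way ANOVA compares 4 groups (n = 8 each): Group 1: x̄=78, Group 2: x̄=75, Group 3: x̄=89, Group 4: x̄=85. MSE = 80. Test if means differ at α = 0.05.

Grand mean = 81.75. SS_between = 982.0, MS_between = 327.33. F = 4.092, F_crit ≈ 2.947. Reject H₀.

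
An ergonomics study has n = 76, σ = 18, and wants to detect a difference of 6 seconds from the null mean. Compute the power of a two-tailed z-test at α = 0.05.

SE = σ/√n = 18/√76 = 2.065. Non-centrality λ = d/SE = 6/2.065 = 2.906. Power ≈ Φ(λ - z_{α/2}) = Φ(2.906 - 1.96) = Φ(0.946) = 0.828.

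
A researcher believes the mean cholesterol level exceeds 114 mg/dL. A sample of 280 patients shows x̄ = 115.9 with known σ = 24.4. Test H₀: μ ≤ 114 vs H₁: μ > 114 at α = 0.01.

z = 1.303. Critical value: 2.33. Fail to reject H₀.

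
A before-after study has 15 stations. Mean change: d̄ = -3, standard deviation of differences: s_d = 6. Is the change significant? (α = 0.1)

t = d̄/(s_d/√n) = -3/(6/√15) = -1.936. df = 14, critical t = ±1.761. Reject H₀.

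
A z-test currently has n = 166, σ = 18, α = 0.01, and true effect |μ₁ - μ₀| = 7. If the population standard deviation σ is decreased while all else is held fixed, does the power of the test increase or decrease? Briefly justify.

Power increases: a smaller σ shrinks the standard error σ/√n, moving the sampling distribution under H₁ further from the critical value.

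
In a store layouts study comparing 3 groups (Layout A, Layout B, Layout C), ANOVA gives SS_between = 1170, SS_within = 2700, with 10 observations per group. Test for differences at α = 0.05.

df_between = 2, df_within = 27. F = MS_between/MS_within = 585.0/100.0 = 5.85. F_crit ≈ 3.354. Reject H₀. At least one mean differs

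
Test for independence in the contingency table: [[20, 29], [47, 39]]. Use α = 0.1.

χ² = 2.39. df = 1, critical = 2.706. Fail to reject H₀. No evidence of dependence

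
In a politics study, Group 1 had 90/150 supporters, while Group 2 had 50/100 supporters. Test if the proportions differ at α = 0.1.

p̂₁ = 0.6, p̂₂ = 0.5, pooled p̂ = 0.56. z = 1.56. Critical: ±1.645. Fail to reject H₀.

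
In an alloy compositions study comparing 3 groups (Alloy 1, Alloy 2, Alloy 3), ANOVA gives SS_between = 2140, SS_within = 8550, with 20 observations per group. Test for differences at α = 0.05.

df_between = 2, df_within = 57. F = MS_between/MS_within = 1070.0/150.0 = 7.133. F_crit ≈ 3.159. Reject H₀. At least one mean differs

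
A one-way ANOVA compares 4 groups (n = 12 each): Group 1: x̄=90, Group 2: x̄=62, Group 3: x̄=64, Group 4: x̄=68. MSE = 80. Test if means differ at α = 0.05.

Grand mean = 71.0. SS_between = 6000.0, MS_between = 2000.0. F = 25.0, F_crit ≈ 2.816. Reject H₀.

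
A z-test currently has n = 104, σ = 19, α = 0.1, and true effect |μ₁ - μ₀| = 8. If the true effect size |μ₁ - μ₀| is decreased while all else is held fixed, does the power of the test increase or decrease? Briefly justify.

Power decreases: a smaller true effect decreases the non-centrality λ = |μ₁ - μ₀|/(σ/√n).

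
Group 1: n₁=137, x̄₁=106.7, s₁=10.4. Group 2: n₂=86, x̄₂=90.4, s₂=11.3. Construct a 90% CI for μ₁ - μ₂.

Difference = 16.3. SE = √(10.4²/137 + 11.3²/86) = 1.508. CI = (13.82, 18.78)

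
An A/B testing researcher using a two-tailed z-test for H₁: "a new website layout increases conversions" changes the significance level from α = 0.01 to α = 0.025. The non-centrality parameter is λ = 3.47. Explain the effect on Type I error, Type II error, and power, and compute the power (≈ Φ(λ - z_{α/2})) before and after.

Increasing α from 0.01 to 0.025:
• Type I error rate increases (α is the Type I rate by definition).
• Critical value moves from z_{α/2} = 2.576 to 2.241, so power = Φ(λ - z_{α/2}) goes from Φ(3.47 - 2.576) = 0.814 to Φ(3.47 - 2.241) = 0.89.
• Type II error rate β = 1 - power therefore decreases (0.186 → 0.11).
Appropriate when false negatives are costly — here, discarding a layout that would have improved conversions — lost revenue.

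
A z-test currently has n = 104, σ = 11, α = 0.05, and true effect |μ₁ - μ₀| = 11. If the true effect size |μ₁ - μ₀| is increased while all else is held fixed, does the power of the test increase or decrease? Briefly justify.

Power increases: a larger true effect increases the non-centrality λ = |μ₁ - μ₀|/(σ/√n).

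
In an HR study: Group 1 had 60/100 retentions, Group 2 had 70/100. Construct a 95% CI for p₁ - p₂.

p̂₁ = 0.6, p̂₂ = 0.7. Difference = -0.1. CI = (-0.231, 0.031)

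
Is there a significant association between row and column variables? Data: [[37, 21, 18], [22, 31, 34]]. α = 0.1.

χ² = 9.963. df = 2, critical = 4.605. Reject H₀. Variables are dependent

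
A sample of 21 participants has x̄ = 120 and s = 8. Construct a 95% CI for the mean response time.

CI = x̄ ± t*(s/√n) = 120 ± 2.086(8/√21) = (116.36, 123.64)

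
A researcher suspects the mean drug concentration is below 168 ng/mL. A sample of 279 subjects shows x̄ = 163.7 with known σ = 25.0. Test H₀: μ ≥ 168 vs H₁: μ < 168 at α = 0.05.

z = -2.873. Critical value: -1.645. Reject H₀.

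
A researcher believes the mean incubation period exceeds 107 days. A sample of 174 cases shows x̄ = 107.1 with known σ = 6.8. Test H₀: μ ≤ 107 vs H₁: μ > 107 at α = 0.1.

z = 0.194. Critical value: 1.28. Fail to reject H₀.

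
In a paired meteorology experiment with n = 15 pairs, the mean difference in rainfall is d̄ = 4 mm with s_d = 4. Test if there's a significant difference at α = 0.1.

t = d̄/(s_d/√n) = 4/(4/√15) = 3.873. df = 14, critical t = ±1.761. Reject H₀.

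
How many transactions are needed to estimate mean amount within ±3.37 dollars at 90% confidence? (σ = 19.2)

n = (z*σ/E)² = (1.645×19.2/3.37)² = 87.8 → n = 88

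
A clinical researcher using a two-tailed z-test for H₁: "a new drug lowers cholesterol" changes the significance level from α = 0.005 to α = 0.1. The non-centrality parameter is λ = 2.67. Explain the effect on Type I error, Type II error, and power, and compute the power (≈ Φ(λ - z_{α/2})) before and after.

Increasing α from 0.005 to 0.1:
• Type I error rate increases (α is the Type I rate by definition).
• Critical value moves from z_{α/2} = 2.807 to 1.645, so power = Φ(λ - z_{α/2}) goes from Φ(2.67 - 2.807) = 0.446 to Φ(2.67 - 1.645) = 0.847.
• Type II error rate β = 1 - power therefore decreases (0.554 → 0.153).
Appropriate when false negatives are costly — here, shelving an effective drug — patients miss out on a treatment that would have helped.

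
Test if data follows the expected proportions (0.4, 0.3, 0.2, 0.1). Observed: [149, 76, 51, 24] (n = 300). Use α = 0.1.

Expected: [120.0, 90.0, 60.0, 30.0]. χ² = 11.736. df = 3, critical = 6.251. Reject H₀.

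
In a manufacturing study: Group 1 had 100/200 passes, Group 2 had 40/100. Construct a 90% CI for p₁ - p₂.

p̂₁ = 0.5, p̂₂ = 0.4. Difference = 0.1. CI = (0.001, 0.199)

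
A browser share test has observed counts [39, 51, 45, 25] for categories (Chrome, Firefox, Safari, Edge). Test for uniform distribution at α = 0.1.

Expected = 40 each. χ² = Σ(O-E)²/E = 9.3. df = 3, critical value = 6.251. Reject H₀.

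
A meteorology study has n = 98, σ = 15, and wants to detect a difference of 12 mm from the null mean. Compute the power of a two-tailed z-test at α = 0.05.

SE = σ/√n = 15/√98 = 1.515. Non-centrality λ = d/SE = 12/1.515 = 7.92. Power ≈ Φ(λ - z_{α/2}) = Φ(7.92 - 1.96) = Φ(5.96) = 1.0.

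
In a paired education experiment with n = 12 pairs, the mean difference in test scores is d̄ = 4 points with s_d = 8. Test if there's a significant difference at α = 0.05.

t = d̄/(s_d/√n) = 4/(8/√12) = 1.732. df = 11, critical t = ±2.201. Fail to reject H₀.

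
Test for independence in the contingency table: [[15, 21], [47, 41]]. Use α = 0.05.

χ² = 1.409. df = 1, critical = 3.841. Fail to reject H₀. No evidence of dependence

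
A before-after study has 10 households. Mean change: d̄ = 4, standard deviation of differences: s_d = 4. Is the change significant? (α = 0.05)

t = d̄/(s_d/√n) = 4/(4/√10) = 3.162. df = 9, critical t = ±2.262. Reject H₀.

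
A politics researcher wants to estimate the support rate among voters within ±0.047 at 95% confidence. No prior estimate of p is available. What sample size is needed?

Conservative approach: use p = 0.5 (maximizes p(1-p) = 0.25). n = z²(0.25)/E² = 1.96²×0.25/0.047² = 434.8 → n = 435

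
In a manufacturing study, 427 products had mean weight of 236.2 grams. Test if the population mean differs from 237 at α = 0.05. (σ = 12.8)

z = (x̄ - μ₀)/(σ/√n) = (236.2 - 237)/(12.8/√427) = -1.291. Critical value: ±1.96. Since |-1.291| ≤ 1.96, Fail to reject H₀.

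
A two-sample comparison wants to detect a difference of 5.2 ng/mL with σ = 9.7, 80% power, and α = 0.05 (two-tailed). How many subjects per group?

n per group = 2(z_α/2 + z_β)²σ²/d² = 2×(1.96 + 0.84)²×9.7²/5.2² = 54.6 → n = 55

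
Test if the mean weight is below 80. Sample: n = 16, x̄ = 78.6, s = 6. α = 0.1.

t = (78.6 - 80)/(6/√16) = -0.933, df = 15. Critical t = -1.341. Fail to reject H₀.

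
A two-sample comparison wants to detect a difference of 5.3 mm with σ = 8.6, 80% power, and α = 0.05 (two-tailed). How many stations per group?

n per group = 2(z_α/2 + z_β)²σ²/d² = 2×(1.96 + 0.84)²×8.6²/5.3² = 41.3 → n = 42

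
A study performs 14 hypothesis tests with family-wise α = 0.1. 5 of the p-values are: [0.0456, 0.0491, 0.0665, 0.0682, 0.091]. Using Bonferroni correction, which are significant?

Bonferroni α = 0.1/14 = 0.00714. None of the given p-values are significant.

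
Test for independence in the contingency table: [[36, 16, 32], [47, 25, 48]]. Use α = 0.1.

χ² = 0.29. df = 2, critical = 4.605. Fail to reject H₀. No evidence of dependence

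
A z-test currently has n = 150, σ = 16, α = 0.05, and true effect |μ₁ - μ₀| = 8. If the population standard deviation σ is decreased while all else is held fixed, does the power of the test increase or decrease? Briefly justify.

Power increases: a smaller σ shrinks the standard error σ/√n, moving the sampling distribution under H₁ further from the critical value.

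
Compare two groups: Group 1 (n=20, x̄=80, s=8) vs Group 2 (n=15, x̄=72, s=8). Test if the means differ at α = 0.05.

Pooled sp = 8.0. t = 2.928, df = 33. Critical t = ±2.035. Reject H₀.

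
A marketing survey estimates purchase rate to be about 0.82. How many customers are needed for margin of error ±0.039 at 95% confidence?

n = z²p(1-p)/E² = 1.96²×0.82×0.18/0.039² = 372.8 → n = 373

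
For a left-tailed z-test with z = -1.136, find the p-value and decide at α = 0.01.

p = P(Z < -1.136) = Φ(-1.136) ≈ 0.128. Since p ≥ 0.01, fail to reject H₀ (not significant) at α = 0.01.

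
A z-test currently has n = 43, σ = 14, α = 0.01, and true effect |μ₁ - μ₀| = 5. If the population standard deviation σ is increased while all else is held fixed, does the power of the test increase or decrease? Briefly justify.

Power decreases: a larger σ inflates the standard error σ/√n, pulling the sampling distribution under H₁ back toward the critical value.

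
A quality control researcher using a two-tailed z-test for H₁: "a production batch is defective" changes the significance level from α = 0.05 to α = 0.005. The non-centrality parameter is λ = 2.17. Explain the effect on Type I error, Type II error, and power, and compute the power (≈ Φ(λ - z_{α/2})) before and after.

Decreasing α from 0.05 to 0.005:
• Type I error rate decreases (α is the Type I rate by definition).
• Critical value moves from z_{α/2} = 1.96 to 2.807, so power = Φ(λ - z_{α/2}) goes from Φ(2.17 - 1.96) = 0.583 to Φ(2.17 - 2.807) = 0.262.
• Type II error rate β = 1 - power therefore increases (0.417 → 0.738).
Appropriate when false positives are costly — here, scrapping a good batch — wasted material and cost for no reason.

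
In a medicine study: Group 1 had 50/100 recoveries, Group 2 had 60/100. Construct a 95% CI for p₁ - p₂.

p̂₁ = 0.5, p̂₂ = 0.6. Difference = -0.1. CI = (-0.237, 0.037)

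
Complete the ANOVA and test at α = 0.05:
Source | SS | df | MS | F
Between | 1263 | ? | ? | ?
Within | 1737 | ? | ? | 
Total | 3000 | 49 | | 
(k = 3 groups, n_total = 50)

df_between = 2, df_within = 47. MS_between = 631.5, MS_within = 36.96. F = 17.087, F_crit ≈ 3.195. Reject H₀.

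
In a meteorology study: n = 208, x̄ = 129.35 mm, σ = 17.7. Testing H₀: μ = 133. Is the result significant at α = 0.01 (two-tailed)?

z = (129.35 - 133)/(17.7/√208) = -2.974. Since |z| > 2.576, significant at α = 0.01.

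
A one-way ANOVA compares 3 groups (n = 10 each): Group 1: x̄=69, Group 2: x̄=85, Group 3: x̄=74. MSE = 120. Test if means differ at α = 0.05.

Grand mean = 76.0. SS_between = 1340.0, MS_between = 670.0. F = 5.583, F_crit ≈ 3.354. Reject H₀.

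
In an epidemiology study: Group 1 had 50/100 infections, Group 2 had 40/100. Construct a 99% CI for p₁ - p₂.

p̂₁ = 0.5, p̂₂ = 0.4. Difference = 0.1. CI = (-0.08, 0.28)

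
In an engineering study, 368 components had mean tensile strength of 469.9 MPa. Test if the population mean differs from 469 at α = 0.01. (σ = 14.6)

z = (x̄ - μ₀)/(σ/√n) = (469.9 - 469)/(14.6/√368) = 1.183. Critical value: ±2.576. Since |1.183| ≤ 2.576, Fail to reject H₀.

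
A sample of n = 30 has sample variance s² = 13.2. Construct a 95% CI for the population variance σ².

df = 29. χ²_{0.025} = 45.722, χ²_{0.975} = 16.047. CI for σ² = ((n-1)s²/χ²_{α/2}, (n-1)s²/χ²_{1-α/2}) = (29·13.2/45.722, 29·13.2/16.047) = (8.37, 23.85)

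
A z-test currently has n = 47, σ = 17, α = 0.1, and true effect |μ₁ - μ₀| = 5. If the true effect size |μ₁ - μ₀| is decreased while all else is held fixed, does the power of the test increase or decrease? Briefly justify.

Power decreases: a smaller true effect decreases the non-centrality λ = |μ₁ - μ₀|/(σ/√n).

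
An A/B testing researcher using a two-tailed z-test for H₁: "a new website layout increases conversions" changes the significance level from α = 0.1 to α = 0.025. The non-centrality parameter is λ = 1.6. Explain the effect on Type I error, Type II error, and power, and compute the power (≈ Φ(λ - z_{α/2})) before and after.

Decreasing α from 0.1 to 0.025:
• Type I error rate decreases (α is the Type I rate by definition).
• Critical value moves from z_{α/2} = 1.645 to 2.241, so power = Φ(λ - z_{α/2}) goes from Φ(1.6 - 1.645) = 0.482 to Φ(1.6 - 2.241) = 0.261.
• Type II error rate β = 1 - power therefore increases (0.518 → 0.739).
Appropriate when false positives are costly — here, rolling out a layout that doesn't actually help — wasted engineering effort.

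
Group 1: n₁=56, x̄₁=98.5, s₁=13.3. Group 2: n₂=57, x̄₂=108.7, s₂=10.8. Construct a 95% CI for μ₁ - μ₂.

Difference = -10.2. SE = √(13.3²/56 + 10.8²/57) = 2.281. CI = (-14.67, -5.73)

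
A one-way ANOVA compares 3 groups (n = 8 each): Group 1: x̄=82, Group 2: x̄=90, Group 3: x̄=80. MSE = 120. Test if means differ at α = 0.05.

Grand mean = 84.0. SS_between = 448.0, MS_between = 224.0. F = 1.867, F_crit ≈ 3.467. Fail to reject H₀.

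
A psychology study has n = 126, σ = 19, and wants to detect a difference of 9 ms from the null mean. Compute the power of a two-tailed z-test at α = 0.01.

SE = σ/√n = 19/√126 = 1.693. Non-centrality λ = d/SE = 9/1.693 = 5.317. Power ≈ Φ(λ - z_{α/2}) = Φ(5.317 - 2.576) = Φ(2.741) = 0.997.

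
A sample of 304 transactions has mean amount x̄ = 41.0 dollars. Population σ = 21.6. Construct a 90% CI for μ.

CI = x̄ ± z*(σ/√n) = 41.0 ± 1.645(21.6/√304) = 41.0 ± 2.04 = (38.96, 43.04)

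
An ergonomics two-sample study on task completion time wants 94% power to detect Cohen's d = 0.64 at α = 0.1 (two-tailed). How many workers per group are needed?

z_{α/2} = 1.645, z_β = Φ⁻¹(0.94) = 1.555. For medium effect (d = 0.64): n per group = 2(z_{α/2} + z_β)²/d² = 2(1.645 + 1.555)²/0.64² = 50.0 → 50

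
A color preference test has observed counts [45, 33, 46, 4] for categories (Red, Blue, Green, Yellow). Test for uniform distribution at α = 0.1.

Expected = 32 each. χ² = Σ(O-E)²/E = 35.938. df = 3, critical value = 6.251. Reject H₀.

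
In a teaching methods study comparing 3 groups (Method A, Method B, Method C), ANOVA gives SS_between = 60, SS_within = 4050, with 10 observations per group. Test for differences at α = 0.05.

df_between = 2, df_within = 27. F = MS_between/MS_within = 30.0/150.0 = 0.2. F_crit ≈ 3.354. Fail to reject H₀.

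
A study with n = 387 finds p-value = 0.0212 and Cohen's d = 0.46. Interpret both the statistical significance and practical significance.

Statistically significant (p = 0.0212 < 0.05). Cohen's d = 0.46 indicates a small effect size. Both statistical and practical significance should be considered.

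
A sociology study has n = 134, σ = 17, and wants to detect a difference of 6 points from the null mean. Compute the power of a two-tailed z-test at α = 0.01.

SE = σ/√n = 17/√134 = 1.469. Non-centrality λ = d/SE = 6/1.469 = 4.086. Power ≈ Φ(λ - z_{α/2}) = Φ(4.086 - 2.576) = Φ(1.51) = 0.934.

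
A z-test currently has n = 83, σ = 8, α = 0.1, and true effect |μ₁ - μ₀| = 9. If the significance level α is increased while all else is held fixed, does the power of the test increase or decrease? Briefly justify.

Power increases: a larger α lowers the critical value, so more of the H₁ sampling distribution falls in the rejection region.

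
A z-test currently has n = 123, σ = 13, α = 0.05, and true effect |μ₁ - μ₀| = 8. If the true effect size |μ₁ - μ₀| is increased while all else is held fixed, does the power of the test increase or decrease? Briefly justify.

Power increases: a larger true effect increases the non-centrality λ = |μ₁ - μ₀|/(σ/√n).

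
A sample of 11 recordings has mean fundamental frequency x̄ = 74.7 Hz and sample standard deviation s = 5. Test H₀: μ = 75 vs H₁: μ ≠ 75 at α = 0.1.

t = (x̄ - μ₀)/(s/√n) = (74.7 - 75)/(5/√11) = -0.199. df = 10, critical t = ±1.812. Fail to reject H₀.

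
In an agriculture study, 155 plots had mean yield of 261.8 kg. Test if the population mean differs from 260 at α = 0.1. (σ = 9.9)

z = (x̄ - μ₀)/(σ/√n) = (261.8 - 260)/(9.9/√155) = 2.264. Critical value: ±1.645. Since |2.264| > 1.645, Reject H₀.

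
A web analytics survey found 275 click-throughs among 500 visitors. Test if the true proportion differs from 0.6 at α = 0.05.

p̂ = 0.55, p₀ = 0.6. z = (p̂ - p₀)/√(p₀(1-p₀)/n) = -2.282. Critical: ±1.96. Reject H₀.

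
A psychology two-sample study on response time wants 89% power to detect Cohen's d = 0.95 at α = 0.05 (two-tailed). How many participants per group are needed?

z_{α/2} = 1.96, z_β = Φ⁻¹(0.89) = 1.227. For large effect (d = 0.95): n per group = 2(z_{α/2} + z_β)²/d² = 2(1.96 + 1.227)²/0.95² = 22.5 → 23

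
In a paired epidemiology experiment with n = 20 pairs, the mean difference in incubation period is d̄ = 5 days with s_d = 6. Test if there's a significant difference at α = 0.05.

t = d̄/(s_d/√n) = 5/(6/√20) = 3.727. df = 19, critical t = ±2.093. Reject H₀.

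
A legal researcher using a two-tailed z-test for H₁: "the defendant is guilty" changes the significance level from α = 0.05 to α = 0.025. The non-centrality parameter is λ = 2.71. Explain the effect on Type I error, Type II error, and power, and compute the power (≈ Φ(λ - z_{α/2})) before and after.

Decreasing α from 0.05 to 0.025:
• Type I error rate decreases (α is the Type I rate by definition).
• Critical value moves from z_{α/2} = 1.96 to 2.241, so power = Φ(λ - z_{α/2}) goes from Φ(2.71 - 1.96) = 0.773 to Φ(2.71 - 2.241) = 0.68.
• Type II error rate β = 1 - power therefore increases (0.227 → 0.32).
Appropriate when false positives are costly — here, convicting an innocent person.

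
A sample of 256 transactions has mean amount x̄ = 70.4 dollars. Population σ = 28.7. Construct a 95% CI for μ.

CI = x̄ ± z*(σ/√n) = 70.4 ± 1.96(28.7/√256) = 70.4 ± 3.52 = (66.88, 73.92)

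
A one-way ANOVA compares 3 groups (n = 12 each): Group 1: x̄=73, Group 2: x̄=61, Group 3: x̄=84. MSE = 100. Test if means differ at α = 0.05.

Grand mean = 72.67. SS_between = 3176.0, MS_between = 1588.0. F = 15.88, F_crit ≈ 3.285. Reject H₀.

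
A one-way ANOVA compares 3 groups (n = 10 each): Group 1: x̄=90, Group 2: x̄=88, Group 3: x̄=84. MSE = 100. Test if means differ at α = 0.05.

Grand mean = 87.33. SS_between = 186.67, MS_between = 93.33. F = 0.933, F_crit ≈ 3.354. Fail to reject H₀.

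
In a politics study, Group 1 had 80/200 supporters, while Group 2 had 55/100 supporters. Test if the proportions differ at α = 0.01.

p̂₁ = 0.4, p̂₂ = 0.55, pooled p̂ = 0.45. z = -2.462. Critical: ±2.576. Fail to reject H₀.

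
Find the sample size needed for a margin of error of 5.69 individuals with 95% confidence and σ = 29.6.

n = (z*σ/E)² = (1.96×29.6/5.69)² = 104.0 → n = 104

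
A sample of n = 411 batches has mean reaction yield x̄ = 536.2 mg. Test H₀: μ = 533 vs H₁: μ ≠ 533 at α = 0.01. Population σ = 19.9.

z = (x̄ - μ₀)/(σ/√n) = (536.2 - 533)/(19.9/√411) = 3.26. Critical value: ±2.576. Since |3.26| > 2.576, Reject H₀.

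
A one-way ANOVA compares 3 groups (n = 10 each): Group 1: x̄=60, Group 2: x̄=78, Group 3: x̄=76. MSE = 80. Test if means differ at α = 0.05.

Grand mean = 71.33. SS_between = 1946.67, MS_between = 973.33. F = 12.167, F_crit ≈ 3.354. Reject H₀.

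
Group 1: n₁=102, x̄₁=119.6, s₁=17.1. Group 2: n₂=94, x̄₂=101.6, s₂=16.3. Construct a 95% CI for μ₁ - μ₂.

Difference = 18.0. SE = √(17.1²/102 + 16.3²/94) = 2.386. CI = (13.32, 22.68)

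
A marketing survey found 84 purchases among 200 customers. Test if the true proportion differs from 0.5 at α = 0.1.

p̂ = 0.42, p₀ = 0.5. z = (p̂ - p₀)/√(p₀(1-p₀)/n) = -2.263. Critical: ±1.645. Reject H₀.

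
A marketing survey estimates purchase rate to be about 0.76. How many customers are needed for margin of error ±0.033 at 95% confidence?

n = z²p(1-p)/E² = 1.96²×0.76×0.24/0.033² = 643.4 → n = 644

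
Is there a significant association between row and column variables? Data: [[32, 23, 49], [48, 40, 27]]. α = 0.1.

χ² = 13.638. df = 2, critical = 4.605. Reject H₀. Variables are dependent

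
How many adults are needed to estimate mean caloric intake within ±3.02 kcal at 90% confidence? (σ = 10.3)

n = (z*σ/E)² = (1.645×10.3/3.02)² = 31.5 → n = 32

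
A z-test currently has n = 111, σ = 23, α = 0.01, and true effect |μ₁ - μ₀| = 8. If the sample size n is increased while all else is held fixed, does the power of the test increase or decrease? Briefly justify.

Power increases: a larger n shrinks the standard error σ/√n, moving the sampling distribution under H₁ further from the critical value.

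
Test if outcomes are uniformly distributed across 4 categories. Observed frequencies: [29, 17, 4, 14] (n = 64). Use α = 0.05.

Expected = 16 each. χ² = Σ(O-E)²/E = 19.875. df = 3, critical value = 7.815. Reject H₀.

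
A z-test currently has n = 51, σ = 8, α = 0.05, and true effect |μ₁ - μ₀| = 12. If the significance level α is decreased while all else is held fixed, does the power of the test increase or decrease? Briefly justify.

Power decreases: a smaller α raises the critical value, so less of the H₁ sampling distribution falls in the rejection region.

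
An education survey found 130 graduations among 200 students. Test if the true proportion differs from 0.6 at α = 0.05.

p̂ = 0.65, p₀ = 0.6. z = (p̂ - p₀)/√(p₀(1-p₀)/n) = 1.443. Critical: ±1.96. Fail to reject H₀.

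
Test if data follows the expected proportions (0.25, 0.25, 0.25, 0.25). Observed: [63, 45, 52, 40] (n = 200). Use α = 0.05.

Expected: [50.0, 50.0, 50.0, 50.0]. χ² = 5.96. df = 3, critical = 7.815. Fail to reject H₀.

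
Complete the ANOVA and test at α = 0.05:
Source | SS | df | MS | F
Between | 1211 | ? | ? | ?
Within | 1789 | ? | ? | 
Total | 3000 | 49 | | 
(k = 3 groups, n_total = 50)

df_between = 2, df_within = 47. MS_between = 605.5, MS_within = 38.06. F = 15.907, F_crit ≈ 3.195. Reject H₀.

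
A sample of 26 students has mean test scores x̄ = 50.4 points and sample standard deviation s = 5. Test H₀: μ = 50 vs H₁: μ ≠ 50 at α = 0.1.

t = (x̄ - μ₀)/(s/√n) = (50.4 - 50)/(5/√26) = 0.408. df = 25, critical t = ±1.708. Fail to reject H₀.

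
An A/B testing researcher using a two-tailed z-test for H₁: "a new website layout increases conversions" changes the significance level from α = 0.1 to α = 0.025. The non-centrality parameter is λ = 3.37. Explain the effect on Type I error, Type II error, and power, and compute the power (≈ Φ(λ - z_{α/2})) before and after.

Decreasing α from 0.1 to 0.025:
• Type I error rate decreases (α is the Type I rate by definition).
• Critical value moves from z_{α/2} = 1.645 to 2.241, so power = Φ(λ - z_{α/2}) goes from Φ(3.37 - 1.645) = 0.958 to Φ(3.37 - 2.241) = 0.871.
• Type II error rate β = 1 - power therefore increases (0.042 → 0.129).
Appropriate when false positives are costly — here, rolling out a layout that doesn't actually help — wasted engineering effort.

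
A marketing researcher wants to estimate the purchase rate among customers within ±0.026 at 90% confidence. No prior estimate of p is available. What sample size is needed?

Conservative approach: use p = 0.5 (maximizes p(1-p) = 0.25). n = z²(0.25)/E² = 1.645²×0.25/0.026² = 1000.7 → n = 1001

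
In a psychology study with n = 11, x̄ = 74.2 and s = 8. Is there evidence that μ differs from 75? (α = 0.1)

t = (x̄ - μ₀)/(s/√n) = (74.2 - 75)/(8/√11) = -0.332. df = 10, critical t = ±1.812. Fail to reject H₀.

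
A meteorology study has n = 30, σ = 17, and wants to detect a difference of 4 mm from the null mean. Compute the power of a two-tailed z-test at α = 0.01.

SE = σ/√n = 17/√30 = 3.104. Non-centrality λ = d/SE = 4/3.104 = 1.289. Power ≈ Φ(λ - z_{α/2}) = Φ(1.289 - 2.576) = Φ(-1.287) = 0.099.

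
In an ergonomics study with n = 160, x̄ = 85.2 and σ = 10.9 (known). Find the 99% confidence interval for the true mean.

CI = x̄ ± z*(σ/√n) = 85.2 ± 2.576(10.9/√160) = 85.2 ± 2.22 = (82.98, 87.42)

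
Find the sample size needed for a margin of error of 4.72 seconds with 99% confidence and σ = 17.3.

n = (z*σ/E)² = (2.576×17.3/4.72)² = 89.1 → n = 90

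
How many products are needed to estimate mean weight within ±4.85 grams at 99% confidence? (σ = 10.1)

n = (z*σ/E)² = (2.576×10.1/4.85)² = 28.8 → n = 29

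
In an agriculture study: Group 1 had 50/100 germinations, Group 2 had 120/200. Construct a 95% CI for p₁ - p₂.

p̂₁ = 0.5, p̂₂ = 0.6. Difference = -0.1. CI = (-0.219, 0.019)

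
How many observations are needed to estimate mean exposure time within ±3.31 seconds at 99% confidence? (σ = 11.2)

n = (z*σ/E)² = (2.576×11.2/3.31)² = 76.0 → n = 76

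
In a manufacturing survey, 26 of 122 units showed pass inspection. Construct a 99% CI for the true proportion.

p̂ = 0.213. CI = p̂ ± z*√(p̂(1-p̂)/n) = (0.118, 0.309)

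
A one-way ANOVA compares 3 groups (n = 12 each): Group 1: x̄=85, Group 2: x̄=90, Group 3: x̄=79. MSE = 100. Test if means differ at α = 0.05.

Grand mean = 84.67. SS_between = 728.0, MS_between = 364.0. F = 3.64, F_crit ≈ 3.285. Reject H₀.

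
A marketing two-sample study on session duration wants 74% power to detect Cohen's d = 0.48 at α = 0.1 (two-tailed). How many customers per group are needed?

z_{α/2} = 1.645, z_β = Φ⁻¹(0.74) = 0.643. For small effect (d = 0.48): n per group = 2(z_{α/2} + z_β)²/d² = 2(1.645 + 0.643)²/0.48² = 45.4 → 46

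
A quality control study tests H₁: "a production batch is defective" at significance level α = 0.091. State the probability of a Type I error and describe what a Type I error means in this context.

P(Type I error) = α = 0.091. A Type I error is rejecting H₀ when H₀ is actually true (false positive) — here, concluding that a production batch is defective when in fact this is not the case. Consequence: scrapping a good batch — wasted material and cost for no reason.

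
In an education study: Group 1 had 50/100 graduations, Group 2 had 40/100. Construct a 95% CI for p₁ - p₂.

p̂₁ = 0.5, p̂₂ = 0.4. Difference = 0.1. CI = (-0.037, 0.237)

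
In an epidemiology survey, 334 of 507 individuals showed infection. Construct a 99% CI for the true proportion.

p̂ = 0.659. CI = p̂ ± z*√(p̂(1-p̂)/n) = (0.605, 0.713)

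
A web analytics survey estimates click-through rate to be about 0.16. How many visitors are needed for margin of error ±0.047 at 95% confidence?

n = z²p(1-p)/E² = 1.96²×0.16×0.84/0.047² = 233.7 → n = 234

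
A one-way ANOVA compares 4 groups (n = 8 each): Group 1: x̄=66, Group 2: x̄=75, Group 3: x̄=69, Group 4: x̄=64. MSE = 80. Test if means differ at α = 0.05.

Grand mean = 68.5. SS_between = 552.0, MS_between = 184.0. F = 2.3, F_crit ≈ 2.947. Fail to reject H₀.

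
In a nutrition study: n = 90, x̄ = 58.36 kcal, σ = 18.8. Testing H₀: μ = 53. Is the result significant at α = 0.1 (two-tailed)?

z = (58.36 - 53)/(18.8/√90) = 2.705. Since |z| > 1.645, significant at α = 0.1.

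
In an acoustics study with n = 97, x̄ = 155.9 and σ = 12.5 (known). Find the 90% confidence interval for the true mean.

CI = x̄ ± z*(σ/√n) = 155.9 ± 1.645(12.5/√97) = 155.9 ± 2.09 = (153.81, 157.99)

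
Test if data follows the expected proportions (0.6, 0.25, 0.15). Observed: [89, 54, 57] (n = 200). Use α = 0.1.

Expected: [120.0, 50.0, 30.0]. χ² = 32.628. df = 2, critical = 4.605. Reject H₀.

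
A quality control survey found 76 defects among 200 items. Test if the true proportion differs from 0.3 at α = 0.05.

p̂ = 0.38, p₀ = 0.3. z = (p̂ - p₀)/√(p₀(1-p₀)/n) = 2.469. Critical: ±1.96. Reject H₀.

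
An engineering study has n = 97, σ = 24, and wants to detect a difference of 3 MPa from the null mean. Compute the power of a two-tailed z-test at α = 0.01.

SE = σ/√n = 24/√97 = 2.437. Non-centrality λ = d/SE = 3/2.437 = 1.231. Power ≈ Φ(λ - z_{α/2}) = Φ(1.231 - 2.576) = Φ(-1.345) = 0.089.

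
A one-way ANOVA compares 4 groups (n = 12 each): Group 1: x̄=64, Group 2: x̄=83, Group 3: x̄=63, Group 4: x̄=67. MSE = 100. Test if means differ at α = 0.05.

Grand mean = 69.25. SS_between = 3129.0, MS_between = 1043.0. F = 10.43, F_crit ≈ 2.816. Reject H₀.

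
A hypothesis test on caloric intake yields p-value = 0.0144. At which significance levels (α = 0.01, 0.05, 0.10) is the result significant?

p = 0.0144. Significant at: α = 0.05, 0.1.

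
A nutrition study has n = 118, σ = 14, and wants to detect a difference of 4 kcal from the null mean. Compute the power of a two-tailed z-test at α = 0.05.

SE = σ/√n = 14/√118 = 1.289. Non-centrality λ = d/SE = 4/1.289 = 3.104. Power ≈ Φ(λ - z_{α/2}) = Φ(3.104 - 1.96) = Φ(1.144) = 0.874.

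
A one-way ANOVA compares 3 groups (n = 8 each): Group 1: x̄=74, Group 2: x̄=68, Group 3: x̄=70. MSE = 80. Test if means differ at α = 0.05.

Grand mean = 70.67. SS_between = 149.33, MS_between = 74.67. F = 0.933, F_crit ≈ 3.467. Fail to reject H₀.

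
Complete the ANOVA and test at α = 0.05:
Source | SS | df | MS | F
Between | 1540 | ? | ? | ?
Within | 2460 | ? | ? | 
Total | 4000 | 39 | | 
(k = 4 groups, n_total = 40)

df_between = 3, df_within = 36. MS_between = 513.33, MS_within = 68.33. F = 7.512, F_crit ≈ 2.866. Reject H₀.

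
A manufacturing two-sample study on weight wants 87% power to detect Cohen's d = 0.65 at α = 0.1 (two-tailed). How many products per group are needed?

z_{α/2} = 1.645, z_β = Φ⁻¹(0.87) = 1.126. For medium effect (d = 0.65): n per group = 2(z_{α/2} + z_β)²/d² = 2(1.645 + 1.126)²/0.65² = 36.3 → 37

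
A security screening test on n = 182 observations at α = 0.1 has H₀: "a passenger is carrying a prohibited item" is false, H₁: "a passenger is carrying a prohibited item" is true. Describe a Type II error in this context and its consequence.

Type II error: failing to reject H₀ when it is false — concluding that a passenger is carrying a prohibited item is not supported when in fact it is. Consequence: letting a prohibited item through — security breach.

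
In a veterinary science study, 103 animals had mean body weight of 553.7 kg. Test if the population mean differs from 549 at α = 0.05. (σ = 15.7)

z = (x̄ - μ₀)/(σ/√n) = (553.7 - 549)/(15.7/√103) = 3.038. Critical value: ±1.96. Since |3.038| > 1.96, Reject H₀.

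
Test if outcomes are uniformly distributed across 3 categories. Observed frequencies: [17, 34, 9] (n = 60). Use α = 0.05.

Expected = 20 each. χ² = Σ(O-E)²/E = 16.3. df = 2, critical value = 5.991. Reject H₀.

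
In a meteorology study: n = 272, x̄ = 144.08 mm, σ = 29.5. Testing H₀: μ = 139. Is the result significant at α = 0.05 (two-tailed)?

z = (144.08 - 139)/(29.5/√272) = 2.84. Since |z| > 1.96, significant at α = 0.05.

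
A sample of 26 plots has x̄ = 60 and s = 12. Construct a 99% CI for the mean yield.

CI = x̄ ± t*(s/√n) = 60 ± 2.787(12/√26) = (53.44, 66.56)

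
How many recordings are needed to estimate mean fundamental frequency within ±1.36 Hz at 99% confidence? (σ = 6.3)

n = (z*σ/E)² = (2.576×6.3/1.36)² = 142.4 → n = 143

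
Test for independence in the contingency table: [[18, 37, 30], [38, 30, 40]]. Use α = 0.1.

χ² = 6.656. df = 2, critical = 4.605. Reject H₀. Variables are dependent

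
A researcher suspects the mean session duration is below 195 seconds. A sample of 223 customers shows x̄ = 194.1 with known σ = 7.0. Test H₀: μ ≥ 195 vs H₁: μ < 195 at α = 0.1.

z = -1.92. Critical value: -1.28. Reject H₀.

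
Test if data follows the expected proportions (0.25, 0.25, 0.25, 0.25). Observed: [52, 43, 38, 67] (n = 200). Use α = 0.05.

Expected: [50.0, 50.0, 50.0, 50.0]. χ² = 9.72. df = 3, critical = 7.815. Reject H₀.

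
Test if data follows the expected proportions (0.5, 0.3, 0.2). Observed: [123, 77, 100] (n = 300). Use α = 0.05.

Expected: [150.0, 90.0, 60.0]. χ² = 33.404. df = 2, critical = 5.991. Reject H₀.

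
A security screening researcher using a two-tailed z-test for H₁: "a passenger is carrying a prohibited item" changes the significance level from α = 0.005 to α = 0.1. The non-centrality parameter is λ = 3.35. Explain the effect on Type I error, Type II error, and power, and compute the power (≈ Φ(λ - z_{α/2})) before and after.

Increasing α from 0.005 to 0.1:
• Type I error rate increases (α is the Type I rate by definition).
• Critical value moves from z_{α/2} = 2.807 to 1.645, so power = Φ(λ - z_{α/2}) goes from Φ(3.35 - 2.807) = 0.706 to Φ(3.35 - 1.645) = 0.956.
• Type II error rate β = 1 - power therefore decreases (0.294 → 0.044).
Appropriate when false negatives are costly — here, letting a prohibited item through — security breach.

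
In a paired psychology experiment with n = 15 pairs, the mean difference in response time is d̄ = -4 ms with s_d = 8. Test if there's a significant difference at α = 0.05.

t = d̄/(s_d/√n) = -4/(8/√15) = -1.936. df = 14, critical t = ±2.145. Fail to reject H₀.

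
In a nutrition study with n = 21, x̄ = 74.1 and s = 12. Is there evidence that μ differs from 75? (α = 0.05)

t = (x̄ - μ₀)/(s/√n) = (74.1 - 75)/(12/√21) = -0.344. df = 20, critical t = ±2.086. Fail to reject H₀.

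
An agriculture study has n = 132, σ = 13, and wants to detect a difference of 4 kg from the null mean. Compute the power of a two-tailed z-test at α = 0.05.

SE = σ/√n = 13/√132 = 1.132. Non-centrality λ = d/SE = 4/1.132 = 3.535. Power ≈ Φ(λ - z_{α/2}) = Φ(3.535 - 1.96) = Φ(1.575) = 0.942.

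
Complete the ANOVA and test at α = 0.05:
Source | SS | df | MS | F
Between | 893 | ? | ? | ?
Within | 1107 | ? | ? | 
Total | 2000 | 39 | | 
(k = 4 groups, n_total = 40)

df_between = 3, df_within = 36. MS_between = 297.67, MS_within = 30.75. F = 9.68, F_crit ≈ 2.866. Reject H₀.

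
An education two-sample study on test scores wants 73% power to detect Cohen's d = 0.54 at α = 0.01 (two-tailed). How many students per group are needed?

z_{α/2} = 2.576, z_β = Φ⁻¹(0.73) = 0.613. For medium effect (d = 0.54): n per group = 2(z_{α/2} + z_β)²/d² = 2(2.576 + 0.613)²/0.54² = 69.8 → 70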